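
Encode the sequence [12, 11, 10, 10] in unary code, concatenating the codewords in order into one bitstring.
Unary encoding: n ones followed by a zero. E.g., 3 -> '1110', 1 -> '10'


Encode each number as n ones followed by a terminating 0:
  12 -> 1111111111110 (13 bits)
  11 -> 111111111110 (12 bits)
  10 -> 11111111110 (11 bits)
  10 -> 11111111110 (11 bits)
Total length = 13 + 12 + 11 + 11 = 47 bits.

Unary([12, 11, 10, 10]) = 11111111111101111111111101111111111011111111110 (47 bits)


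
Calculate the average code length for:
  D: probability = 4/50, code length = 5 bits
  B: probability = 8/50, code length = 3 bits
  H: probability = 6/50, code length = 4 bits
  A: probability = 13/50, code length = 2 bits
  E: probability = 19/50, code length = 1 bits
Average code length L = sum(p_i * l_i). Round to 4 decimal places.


Weighted contributions p_i * l_i:
  D: (4/50) * 5 = 20/50
  B: (8/50) * 3 = 24/50
  H: (6/50) * 4 = 24/50
  A: (13/50) * 2 = 26/50
  E: (19/50) * 1 = 19/50
Sum = (20 + 24 + 24 + 26 + 19)/50 = 113/50

L = 113/50 = 2.2600 bits/symbol


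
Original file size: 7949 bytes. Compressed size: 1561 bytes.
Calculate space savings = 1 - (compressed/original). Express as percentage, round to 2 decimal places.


ratio = compressed/original = 1561/7949 = 0.196377
savings = 1 - ratio = 1 - 0.196377 = 0.803623
as a percentage: 0.803623 * 100 = 80.36%

Space savings = 1 - 1561/7949 = 80.36%


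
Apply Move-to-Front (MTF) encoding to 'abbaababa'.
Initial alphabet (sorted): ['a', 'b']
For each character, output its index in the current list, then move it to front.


MTF encoding:
'a': index 0 in ['a', 'b'] -> ['a', 'b']
'b': index 1 in ['a', 'b'] -> ['b', 'a']
'b': index 0 in ['b', 'a'] -> ['b', 'a']
'a': index 1 in ['b', 'a'] -> ['a', 'b']
'a': index 0 in ['a', 'b'] -> ['a', 'b']
'b': index 1 in ['a', 'b'] -> ['b', 'a']
'a': index 1 in ['b', 'a'] -> ['a', 'b']
'b': index 1 in ['a', 'b'] -> ['b', 'a']
'a': index 1 in ['b', 'a'] -> ['a', 'b']


Output: [0, 1, 0, 1, 0, 1, 1, 1, 1]


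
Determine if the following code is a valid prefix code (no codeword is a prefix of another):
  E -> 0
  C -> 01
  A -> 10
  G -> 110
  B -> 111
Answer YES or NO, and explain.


Checking each pair (does one codeword prefix another?):
  E='0' vs C='01': prefix -- VIOLATION

NO -- this is NOT a valid prefix code. E (0) is a prefix of C (01).


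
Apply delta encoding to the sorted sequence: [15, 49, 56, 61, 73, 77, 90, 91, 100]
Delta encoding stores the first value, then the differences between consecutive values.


First value: 15
Deltas:
  49 - 15 = 34
  56 - 49 = 7
  61 - 56 = 5
  73 - 61 = 12
  77 - 73 = 4
  90 - 77 = 13
  91 - 90 = 1
  100 - 91 = 9


Delta encoded: [15, 34, 7, 5, 12, 4, 13, 1, 9]


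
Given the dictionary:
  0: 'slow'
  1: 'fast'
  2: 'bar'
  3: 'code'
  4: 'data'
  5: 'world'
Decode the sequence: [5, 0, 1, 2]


Look up each index in the dictionary:
  5 -> 'world'
  0 -> 'slow'
  1 -> 'fast'
  2 -> 'bar'

Decoded: "world slow fast bar"


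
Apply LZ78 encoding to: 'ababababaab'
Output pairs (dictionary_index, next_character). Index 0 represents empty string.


LZ78 encoding steps:
Dictionary: {0: ''}
Step 1: w='' (idx 0), next='a' -> output (0, 'a'), add 'a' as idx 1
Step 2: w='' (idx 0), next='b' -> output (0, 'b'), add 'b' as idx 2
Step 3: w='a' (idx 1), next='b' -> output (1, 'b'), add 'ab' as idx 3
Step 4: w='ab' (idx 3), next='a' -> output (3, 'a'), add 'aba' as idx 4
Step 5: w='b' (idx 2), next='a' -> output (2, 'a'), add 'ba' as idx 5
Step 6: w='ab' (idx 3), end of input -> output (3, '')


Encoded: [(0, 'a'), (0, 'b'), (1, 'b'), (3, 'a'), (2, 'a'), (3, '')]


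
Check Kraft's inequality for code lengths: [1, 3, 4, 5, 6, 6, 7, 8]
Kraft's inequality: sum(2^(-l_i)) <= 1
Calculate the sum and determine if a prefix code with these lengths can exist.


Sum = 2^(-1) + 2^(-3) + 2^(-4) + 2^(-5) + 2^(-6) + 2^(-6) + 2^(-7) + 2^(-8)
    = 0.5 + 0.125 + 0.0625 + 0.03125 + 0.015625 + 0.015625 + 0.0078125 + 0.00390625
    = 195/256 = 0.76171875
Since 0.76171875 <= 1, Kraft's inequality IS satisfied.
A prefix code with these lengths CAN exist.

Kraft sum = 0.76171875. Satisfied.


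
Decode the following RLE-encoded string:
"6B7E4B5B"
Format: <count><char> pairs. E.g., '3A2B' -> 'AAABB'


Expanding each <count><char> pair:
  6B -> 'BBBBBB'
  7E -> 'EEEEEEE'
  4B -> 'BBBB'
  5B -> 'BBBBB'

Decoded = BBBBBBEEEEEEEBBBBBBBBB


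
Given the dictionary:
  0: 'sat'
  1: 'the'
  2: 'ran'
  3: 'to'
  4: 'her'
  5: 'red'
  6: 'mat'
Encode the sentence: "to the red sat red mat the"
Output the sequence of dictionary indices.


Look up each word in the dictionary:
  'to' -> 3
  'the' -> 1
  'red' -> 5
  'sat' -> 0
  'red' -> 5
  'mat' -> 6
  'the' -> 1

Encoded: [3, 1, 5, 0, 5, 6, 1]


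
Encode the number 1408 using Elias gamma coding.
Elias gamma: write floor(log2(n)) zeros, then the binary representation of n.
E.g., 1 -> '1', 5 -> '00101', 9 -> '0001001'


num_bits = floor(log2(1408)) + 1 = 11
leading_zeros = num_bits - 1 = 10
binary(1408) = 10110000000

Elias gamma(1408) = '0000000000' + '10110000000' = 000000000010110000000 (21 bits)


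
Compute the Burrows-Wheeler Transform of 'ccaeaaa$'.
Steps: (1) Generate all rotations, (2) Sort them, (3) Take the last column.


Rotations (sorted):
  0: $ccaeaaa -> last char: a
  1: a$ccaeaa -> last char: a
  2: aa$ccaea -> last char: a
  3: aaa$ccae -> last char: e
  4: aeaaa$cc -> last char: c
  5: caeaaa$c -> last char: c
  6: ccaeaaa$ -> last char: $
  7: eaaa$cca -> last char: a


BWT = aaaecc$a


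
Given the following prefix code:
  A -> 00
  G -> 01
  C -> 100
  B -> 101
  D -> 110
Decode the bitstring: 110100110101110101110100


Decoding step by step:
Bits 110 -> D
Bits 100 -> C
Bits 110 -> D
Bits 101 -> B
Bits 110 -> D
Bits 101 -> B
Bits 110 -> D
Bits 100 -> C


Decoded message: DCDBDBDC


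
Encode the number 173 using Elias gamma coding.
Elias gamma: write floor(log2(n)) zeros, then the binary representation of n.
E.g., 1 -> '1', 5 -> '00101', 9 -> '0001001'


num_bits = floor(log2(173)) + 1 = 8
leading_zeros = num_bits - 1 = 7
binary(173) = 10101101

Elias gamma(173) = '0000000' + '10101101' = 000000010101101 (15 bits)


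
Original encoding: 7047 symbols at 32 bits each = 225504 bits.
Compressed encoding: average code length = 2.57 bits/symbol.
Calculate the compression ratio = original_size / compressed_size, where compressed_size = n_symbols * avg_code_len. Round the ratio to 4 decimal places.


original_size = n_symbols * orig_bits = 7047 * 32 = 225504 bits
compressed_size = n_symbols * avg_code_len = 7047 * 2.57 = 18110.79 bits
ratio = original_size / compressed_size = 225504 / 18110.79 = 12.4514

Compression ratio = 12.4514


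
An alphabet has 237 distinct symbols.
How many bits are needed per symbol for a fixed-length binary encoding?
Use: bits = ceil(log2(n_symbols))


log2(237) = 7.8887
Bracket: 2^7 = 128 < 237 <= 2^8 = 256
So ceil(log2(237)) = 8

bits = ceil(log2(237)) = ceil(7.8887) = 8 bits


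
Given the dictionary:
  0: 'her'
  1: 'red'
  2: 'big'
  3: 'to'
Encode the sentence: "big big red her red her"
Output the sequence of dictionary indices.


Look up each word in the dictionary:
  'big' -> 2
  'big' -> 2
  'red' -> 1
  'her' -> 0
  'red' -> 1
  'her' -> 0

Encoded: [2, 2, 1, 0, 1, 0]


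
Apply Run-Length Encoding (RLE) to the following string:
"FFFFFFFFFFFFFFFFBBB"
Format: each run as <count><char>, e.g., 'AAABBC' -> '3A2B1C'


Scanning runs left to right:
  i=0: run of 'F' x 16 -> '16F'
  i=16: run of 'B' x 3 -> '3B'

RLE = 16F3B


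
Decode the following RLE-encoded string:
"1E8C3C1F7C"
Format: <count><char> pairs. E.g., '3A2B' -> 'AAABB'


Expanding each <count><char> pair:
  1E -> 'E'
  8C -> 'CCCCCCCC'
  3C -> 'CCC'
  1F -> 'F'
  7C -> 'CCCCCCC'

Decoded = ECCCCCCCCCCCFCCCCCCC


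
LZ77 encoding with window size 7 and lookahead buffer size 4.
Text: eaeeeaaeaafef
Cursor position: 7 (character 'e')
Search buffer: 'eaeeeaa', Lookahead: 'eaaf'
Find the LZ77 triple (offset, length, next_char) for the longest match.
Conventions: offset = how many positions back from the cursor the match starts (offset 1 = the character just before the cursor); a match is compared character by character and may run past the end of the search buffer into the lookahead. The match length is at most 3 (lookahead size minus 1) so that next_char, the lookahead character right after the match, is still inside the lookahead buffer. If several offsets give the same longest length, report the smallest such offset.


Try each offset into the search buffer:
  offset=1 (pos 6, char 'a'): match length 0
  offset=2 (pos 5, char 'a'): match length 0
  offset=3 (pos 4, char 'e'): match length 3
  offset=4 (pos 3, char 'e'): match length 1
  offset=5 (pos 2, char 'e'): match length 1
  offset=6 (pos 1, char 'a'): match length 0
  offset=7 (pos 0, char 'e'): match length 2
Longest match has length 3 at offset 3.
next_char = character at position 7 + 3 = 10 -> 'f'

Best match: offset=3, length=3 (matching 'eaa' starting at position 4)
LZ77 triple: (3, 3, 'f')


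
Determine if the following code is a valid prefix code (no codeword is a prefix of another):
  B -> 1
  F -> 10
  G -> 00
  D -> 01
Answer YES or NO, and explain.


Checking each pair (does one codeword prefix another?):
  B='1' vs F='10': prefix -- VIOLATION

NO -- this is NOT a valid prefix code. B (1) is a prefix of F (10).


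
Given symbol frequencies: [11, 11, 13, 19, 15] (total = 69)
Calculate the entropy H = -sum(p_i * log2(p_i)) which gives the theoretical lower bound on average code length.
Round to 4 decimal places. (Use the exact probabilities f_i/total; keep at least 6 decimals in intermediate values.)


Per-symbol terms -p_i * log2(p_i) with p_i = f_i/69:
  p = 11/69 = 0.159420: log2(p) = -2.649093, -p*log2(p) = 0.422319
  p = 11/69 = 0.159420: log2(p) = -2.649093, -p*log2(p) = 0.422319
  p = 13/69 = 0.188406: log2(p) = -2.408085, -p*log2(p) = 0.453697
  p = 19/69 = 0.275362: log2(p) = -1.860597, -p*log2(p) = 0.512338
  p = 15/69 = 0.217391: log2(p) = -2.201634, -p*log2(p) = 0.478616
H = 0.422319 + 0.422319 + 0.453697 + 0.512338 + 0.478616 = 2.289289

H = 2.2893 bits/symbol


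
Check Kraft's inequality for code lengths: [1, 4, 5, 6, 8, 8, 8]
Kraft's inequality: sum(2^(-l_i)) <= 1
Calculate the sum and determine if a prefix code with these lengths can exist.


Sum = 2^(-1) + 2^(-4) + 2^(-5) + 2^(-6) + 2^(-8) + 2^(-8) + 2^(-8)
    = 0.5 + 0.0625 + 0.03125 + 0.015625 + 0.00390625 + 0.00390625 + 0.00390625
    = 159/256 = 0.62109375
Since 0.62109375 <= 1, Kraft's inequality IS satisfied.
A prefix code with these lengths CAN exist.

Kraft sum = 0.62109375. Satisfied.


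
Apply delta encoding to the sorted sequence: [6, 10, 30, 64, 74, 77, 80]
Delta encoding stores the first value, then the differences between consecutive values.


First value: 6
Deltas:
  10 - 6 = 4
  30 - 10 = 20
  64 - 30 = 34
  74 - 64 = 10
  77 - 74 = 3
  80 - 77 = 3


Delta encoded: [6, 4, 20, 34, 10, 3, 3]


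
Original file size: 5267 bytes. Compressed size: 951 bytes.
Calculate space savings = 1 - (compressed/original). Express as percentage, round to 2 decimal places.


ratio = compressed/original = 951/5267 = 0.180558
savings = 1 - ratio = 1 - 0.180558 = 0.819442
as a percentage: 0.819442 * 100 = 81.94%

Space savings = 1 - 951/5267 = 81.94%


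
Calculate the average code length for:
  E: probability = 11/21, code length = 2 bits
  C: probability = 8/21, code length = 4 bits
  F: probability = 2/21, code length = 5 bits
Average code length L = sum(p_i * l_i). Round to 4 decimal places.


Weighted contributions p_i * l_i:
  E: (11/21) * 2 = 22/21
  C: (8/21) * 4 = 32/21
  F: (2/21) * 5 = 10/21
Sum = (22 + 32 + 10)/21 = 64/21

L = 64/21 = 3.0476 bits/symbol


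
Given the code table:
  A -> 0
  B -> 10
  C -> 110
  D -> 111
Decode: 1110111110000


Decoding:
111 -> D
0 -> A
111 -> D
110 -> C
0 -> A
0 -> A
0 -> A


Result: DADCAAA


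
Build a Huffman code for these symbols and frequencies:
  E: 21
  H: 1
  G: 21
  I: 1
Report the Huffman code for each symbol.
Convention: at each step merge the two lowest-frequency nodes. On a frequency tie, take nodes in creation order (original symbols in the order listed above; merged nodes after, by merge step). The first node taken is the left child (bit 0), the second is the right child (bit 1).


Huffman tree construction:
Step 1: Merge H(1) + I(1) = 2
Step 2: Merge (H+I)(2) + E(21) = 23
Step 3: Merge G(21) + ((H+I)+E)(23) = 44
Read each symbol's code off the tree from the root (left child = 0, right child = 1).

Codes:
  E: 11 (length 2)
  H: 100 (length 3)
  G: 0 (length 1)
  I: 101 (length 3)
Average code length: 69/44 = 1.5682 bits/symbol


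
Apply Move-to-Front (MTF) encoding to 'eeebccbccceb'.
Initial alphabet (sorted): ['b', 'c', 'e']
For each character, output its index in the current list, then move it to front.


MTF encoding:
'e': index 2 in ['b', 'c', 'e'] -> ['e', 'b', 'c']
'e': index 0 in ['e', 'b', 'c'] -> ['e', 'b', 'c']
'e': index 0 in ['e', 'b', 'c'] -> ['e', 'b', 'c']
'b': index 1 in ['e', 'b', 'c'] -> ['b', 'e', 'c']
'c': index 2 in ['b', 'e', 'c'] -> ['c', 'b', 'e']
'c': index 0 in ['c', 'b', 'e'] -> ['c', 'b', 'e']
'b': index 1 in ['c', 'b', 'e'] -> ['b', 'c', 'e']
'c': index 1 in ['b', 'c', 'e'] -> ['c', 'b', 'e']
'c': index 0 in ['c', 'b', 'e'] -> ['c', 'b', 'e']
'c': index 0 in ['c', 'b', 'e'] -> ['c', 'b', 'e']
'e': index 2 in ['c', 'b', 'e'] -> ['e', 'c', 'b']
'b': index 2 in ['e', 'c', 'b'] -> ['b', 'e', 'c']


Output: [2, 0, 0, 1, 2, 0, 1, 1, 0, 0, 2, 2]


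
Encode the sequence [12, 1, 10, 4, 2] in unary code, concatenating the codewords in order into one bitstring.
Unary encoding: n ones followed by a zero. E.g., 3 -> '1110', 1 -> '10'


Encode each number as n ones followed by a terminating 0:
  12 -> 1111111111110 (13 bits)
  1 -> 10 (2 bits)
  10 -> 11111111110 (11 bits)
  4 -> 11110 (5 bits)
  2 -> 110 (3 bits)
Total length = 13 + 2 + 11 + 5 + 3 = 34 bits.

Unary([12, 1, 10, 4, 2]) = 1111111111110101111111111011110110 (34 bits)


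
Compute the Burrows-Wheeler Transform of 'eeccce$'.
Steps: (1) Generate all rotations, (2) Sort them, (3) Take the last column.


Rotations (sorted):
  0: $eeccce -> last char: e
  1: ccce$ee -> last char: e
  2: cce$eec -> last char: c
  3: ce$eecc -> last char: c
  4: e$eeccc -> last char: c
  5: eccce$e -> last char: e
  6: eeccce$ -> last char: $


BWT = eeccce$


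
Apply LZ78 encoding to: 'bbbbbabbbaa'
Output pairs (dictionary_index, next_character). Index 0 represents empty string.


LZ78 encoding steps:
Dictionary: {0: ''}
Step 1: w='' (idx 0), next='b' -> output (0, 'b'), add 'b' as idx 1
Step 2: w='b' (idx 1), next='b' -> output (1, 'b'), add 'bb' as idx 2
Step 3: w='bb' (idx 2), next='a' -> output (2, 'a'), add 'bba' as idx 3
Step 4: w='bb' (idx 2), next='b' -> output (2, 'b'), add 'bbb' as idx 4
Step 5: w='' (idx 0), next='a' -> output (0, 'a'), add 'a' as idx 5
Step 6: w='a' (idx 5), end of input -> output (5, '')


Encoded: [(0, 'b'), (1, 'b'), (2, 'a'), (2, 'b'), (0, 'a'), (5, '')]


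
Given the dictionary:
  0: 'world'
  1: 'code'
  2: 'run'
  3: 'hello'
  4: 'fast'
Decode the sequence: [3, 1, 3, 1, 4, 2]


Look up each index in the dictionary:
  3 -> 'hello'
  1 -> 'code'
  3 -> 'hello'
  1 -> 'code'
  4 -> 'fast'
  2 -> 'run'

Decoded: "hello code hello code fast run"


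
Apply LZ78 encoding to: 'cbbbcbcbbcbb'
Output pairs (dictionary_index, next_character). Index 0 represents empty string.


LZ78 encoding steps:
Dictionary: {0: ''}
Step 1: w='' (idx 0), next='c' -> output (0, 'c'), add 'c' as idx 1
Step 2: w='' (idx 0), next='b' -> output (0, 'b'), add 'b' as idx 2
Step 3: w='b' (idx 2), next='b' -> output (2, 'b'), add 'bb' as idx 3
Step 4: w='c' (idx 1), next='b' -> output (1, 'b'), add 'cb' as idx 4
Step 5: w='cb' (idx 4), next='b' -> output (4, 'b'), add 'cbb' as idx 5
Step 6: w='cbb' (idx 5), end of input -> output (5, '')


Encoded: [(0, 'c'), (0, 'b'), (2, 'b'), (1, 'b'), (4, 'b'), (5, '')]


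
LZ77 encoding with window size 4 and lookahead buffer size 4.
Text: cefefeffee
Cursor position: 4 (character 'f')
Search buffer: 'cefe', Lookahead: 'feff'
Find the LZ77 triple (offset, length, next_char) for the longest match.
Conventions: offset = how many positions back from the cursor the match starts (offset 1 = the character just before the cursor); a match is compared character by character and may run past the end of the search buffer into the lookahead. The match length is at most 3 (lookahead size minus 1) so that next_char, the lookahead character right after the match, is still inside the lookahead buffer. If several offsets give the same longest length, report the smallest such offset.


Try each offset into the search buffer:
  offset=1 (pos 3, char 'e'): match length 0
  offset=2 (pos 2, char 'f'): match length 3
  offset=3 (pos 1, char 'e'): match length 0
  offset=4 (pos 0, char 'c'): match length 0
Longest match has length 3 at offset 2.
next_char = character at position 4 + 3 = 7 -> 'f'

Best match: offset=2, length=3 (matching 'fef' starting at position 2)
LZ77 triple: (2, 3, 'f')


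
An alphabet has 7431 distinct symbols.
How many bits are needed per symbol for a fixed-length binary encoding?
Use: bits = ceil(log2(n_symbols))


log2(7431) = 12.8593
Bracket: 2^12 = 4096 < 7431 <= 2^13 = 8192
So ceil(log2(7431)) = 13

bits = ceil(log2(7431)) = ceil(12.8593) = 13 bits


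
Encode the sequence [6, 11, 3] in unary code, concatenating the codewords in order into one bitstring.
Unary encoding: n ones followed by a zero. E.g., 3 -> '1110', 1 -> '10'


Encode each number as n ones followed by a terminating 0:
  6 -> 1111110 (7 bits)
  11 -> 111111111110 (12 bits)
  3 -> 1110 (4 bits)
Total length = 7 + 12 + 4 = 23 bits.

Unary([6, 11, 3]) = 11111101111111111101110 (23 bits)


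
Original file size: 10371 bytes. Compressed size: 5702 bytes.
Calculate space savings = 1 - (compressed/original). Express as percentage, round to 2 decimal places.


ratio = compressed/original = 5702/10371 = 0.549802
savings = 1 - ratio = 1 - 0.549802 = 0.450198
as a percentage: 0.450198 * 100 = 45.02%

Space savings = 1 - 5702/10371 = 45.02%


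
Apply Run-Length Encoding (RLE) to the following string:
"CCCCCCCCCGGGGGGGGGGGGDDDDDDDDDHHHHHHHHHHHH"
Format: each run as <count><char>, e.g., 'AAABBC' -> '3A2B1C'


Scanning runs left to right:
  i=0: run of 'C' x 9 -> '9C'
  i=9: run of 'G' x 12 -> '12G'
  i=21: run of 'D' x 9 -> '9D'
  i=30: run of 'H' x 12 -> '12H'

RLE = 9C12G9D12H


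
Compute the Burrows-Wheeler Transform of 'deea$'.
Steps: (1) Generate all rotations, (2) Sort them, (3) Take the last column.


Rotations (sorted):
  0: $deea -> last char: a
  1: a$dee -> last char: e
  2: deea$ -> last char: $
  3: ea$de -> last char: e
  4: eea$d -> last char: d


BWT = ae$ed


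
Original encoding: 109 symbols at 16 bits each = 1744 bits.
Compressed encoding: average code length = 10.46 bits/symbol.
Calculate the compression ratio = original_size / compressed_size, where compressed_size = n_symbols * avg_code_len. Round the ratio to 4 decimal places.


original_size = n_symbols * orig_bits = 109 * 16 = 1744 bits
compressed_size = n_symbols * avg_code_len = 109 * 10.46 = 1140.14 bits
ratio = original_size / compressed_size = 1744 / 1140.14 = 1.5296

Compression ratio = 1.5296


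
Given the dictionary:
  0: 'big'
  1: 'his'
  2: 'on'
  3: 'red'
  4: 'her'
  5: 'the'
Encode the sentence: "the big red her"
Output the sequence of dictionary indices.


Look up each word in the dictionary:
  'the' -> 5
  'big' -> 0
  'red' -> 3
  'her' -> 4

Encoded: [5, 0, 3, 4]


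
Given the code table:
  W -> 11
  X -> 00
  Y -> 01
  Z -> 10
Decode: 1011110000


Decoding:
10 -> Z
11 -> W
11 -> W
00 -> X
00 -> X


Result: ZWWXX


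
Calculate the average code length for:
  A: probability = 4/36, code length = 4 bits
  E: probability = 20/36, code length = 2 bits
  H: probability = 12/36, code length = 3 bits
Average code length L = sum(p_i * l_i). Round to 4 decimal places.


Weighted contributions p_i * l_i:
  A: (4/36) * 4 = 16/36
  E: (20/36) * 2 = 40/36
  H: (12/36) * 3 = 36/36
Sum = (16 + 40 + 36)/36 = 92/36

L = 92/36 = 2.5556 bits/symbol


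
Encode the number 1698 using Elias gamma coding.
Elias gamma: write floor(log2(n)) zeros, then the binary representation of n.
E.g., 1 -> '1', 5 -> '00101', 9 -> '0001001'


num_bits = floor(log2(1698)) + 1 = 11
leading_zeros = num_bits - 1 = 10
binary(1698) = 11010100010

Elias gamma(1698) = '0000000000' + '11010100010' = 000000000011010100010 (21 bits)


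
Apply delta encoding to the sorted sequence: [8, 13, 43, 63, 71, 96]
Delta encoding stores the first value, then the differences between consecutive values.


First value: 8
Deltas:
  13 - 8 = 5
  43 - 13 = 30
  63 - 43 = 20
  71 - 63 = 8
  96 - 71 = 25


Delta encoded: [8, 5, 30, 20, 8, 25]


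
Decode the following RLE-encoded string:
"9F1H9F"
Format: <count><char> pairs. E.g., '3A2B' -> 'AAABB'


Expanding each <count><char> pair:
  9F -> 'FFFFFFFFF'
  1H -> 'H'
  9F -> 'FFFFFFFFF'

Decoded = FFFFFFFFFHFFFFFFFFF


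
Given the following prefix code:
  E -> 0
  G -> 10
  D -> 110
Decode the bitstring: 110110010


Decoding step by step:
Bits 110 -> D
Bits 110 -> D
Bits 0 -> E
Bits 10 -> G


Decoded message: DDEG


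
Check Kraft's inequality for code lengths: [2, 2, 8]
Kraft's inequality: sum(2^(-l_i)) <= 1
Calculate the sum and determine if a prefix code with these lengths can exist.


Sum = 2^(-2) + 2^(-2) + 2^(-8)
    = 0.25 + 0.25 + 0.00390625
    = 129/256 = 0.50390625
Since 0.50390625 <= 1, Kraft's inequality IS satisfied.
A prefix code with these lengths CAN exist.

Kraft sum = 0.50390625. Satisfied.


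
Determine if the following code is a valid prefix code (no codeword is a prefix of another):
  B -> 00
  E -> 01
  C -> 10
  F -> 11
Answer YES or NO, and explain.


Checking each pair (does one codeword prefix another?):
  B='00' vs E='01': no prefix
  B='00' vs C='10': no prefix
  B='00' vs F='11': no prefix
  E='01' vs B='00': no prefix
  E='01' vs C='10': no prefix
  E='01' vs F='11': no prefix
  C='10' vs B='00': no prefix
  C='10' vs E='01': no prefix
  C='10' vs F='11': no prefix
  F='11' vs B='00': no prefix
  F='11' vs E='01': no prefix
  F='11' vs C='10': no prefix
No violation found over all pairs.

YES -- this is a valid prefix code. No codeword is a prefix of any other codeword.


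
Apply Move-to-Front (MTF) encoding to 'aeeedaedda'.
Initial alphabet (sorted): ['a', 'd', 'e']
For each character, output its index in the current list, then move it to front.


MTF encoding:
'a': index 0 in ['a', 'd', 'e'] -> ['a', 'd', 'e']
'e': index 2 in ['a', 'd', 'e'] -> ['e', 'a', 'd']
'e': index 0 in ['e', 'a', 'd'] -> ['e', 'a', 'd']
'e': index 0 in ['e', 'a', 'd'] -> ['e', 'a', 'd']
'd': index 2 in ['e', 'a', 'd'] -> ['d', 'e', 'a']
'a': index 2 in ['d', 'e', 'a'] -> ['a', 'd', 'e']
'e': index 2 in ['a', 'd', 'e'] -> ['e', 'a', 'd']
'd': index 2 in ['e', 'a', 'd'] -> ['d', 'e', 'a']
'd': index 0 in ['d', 'e', 'a'] -> ['d', 'e', 'a']
'a': index 2 in ['d', 'e', 'a'] -> ['a', 'd', 'e']


Output: [0, 2, 0, 0, 2, 2, 2, 2, 0, 2]


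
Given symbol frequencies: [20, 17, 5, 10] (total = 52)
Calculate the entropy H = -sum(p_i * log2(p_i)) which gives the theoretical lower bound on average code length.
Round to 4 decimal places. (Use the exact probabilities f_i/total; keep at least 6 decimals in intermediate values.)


Per-symbol terms -p_i * log2(p_i) with p_i = f_i/52:
  p = 20/52 = 0.384615: log2(p) = -1.378512, -p*log2(p) = 0.530197
  p = 17/52 = 0.326923: log2(p) = -1.612977, -p*log2(p) = 0.527319
  p = 5/52 = 0.096154: log2(p) = -3.378512, -p*log2(p) = 0.324857
  p = 10/52 = 0.192308: log2(p) = -2.378512, -p*log2(p) = 0.457406
H = 0.530197 + 0.527319 + 0.324857 + 0.457406 = 1.839779

H = 1.8398 bits/symbol


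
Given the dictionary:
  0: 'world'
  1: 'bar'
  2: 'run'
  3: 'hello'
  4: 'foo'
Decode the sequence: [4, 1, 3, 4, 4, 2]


Look up each index in the dictionary:
  4 -> 'foo'
  1 -> 'bar'
  3 -> 'hello'
  4 -> 'foo'
  4 -> 'foo'
  2 -> 'run'

Decoded: "foo bar hello foo foo run"


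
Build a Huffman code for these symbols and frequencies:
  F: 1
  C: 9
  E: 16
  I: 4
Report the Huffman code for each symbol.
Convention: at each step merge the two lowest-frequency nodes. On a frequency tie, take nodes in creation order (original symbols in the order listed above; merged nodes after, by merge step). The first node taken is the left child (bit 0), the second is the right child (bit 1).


Huffman tree construction:
Step 1: Merge F(1) + I(4) = 5
Step 2: Merge (F+I)(5) + C(9) = 14
Step 3: Merge ((F+I)+C)(14) + E(16) = 30
Read each symbol's code off the tree from the root (left child = 0, right child = 1).

Codes:
  F: 000 (length 3)
  C: 01 (length 2)
  E: 1 (length 1)
  I: 001 (length 3)
Average code length: 49/30 = 1.6333 bits/symbol


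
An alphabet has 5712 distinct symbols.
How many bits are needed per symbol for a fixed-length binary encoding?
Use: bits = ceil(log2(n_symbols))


log2(5712) = 12.4798
Bracket: 2^12 = 4096 < 5712 <= 2^13 = 8192
So ceil(log2(5712)) = 13

bits = ceil(log2(5712)) = ceil(12.4798) = 13 bits


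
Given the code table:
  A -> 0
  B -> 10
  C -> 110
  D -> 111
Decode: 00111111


Decoding:
0 -> A
0 -> A
111 -> D
111 -> D


Result: AADD


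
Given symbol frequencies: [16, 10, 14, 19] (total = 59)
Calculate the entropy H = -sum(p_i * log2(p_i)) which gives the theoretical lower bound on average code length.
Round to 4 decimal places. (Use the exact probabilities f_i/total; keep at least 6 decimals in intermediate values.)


Per-symbol terms -p_i * log2(p_i) with p_i = f_i/59:
  p = 16/59 = 0.271186: log2(p) = -1.882643, -p*log2(p) = 0.510547
  p = 10/59 = 0.169492: log2(p) = -2.560715, -p*log2(p) = 0.434019
  p = 14/59 = 0.237288: log2(p) = -2.075288, -p*log2(p) = 0.492441
  p = 19/59 = 0.322034: log2(p) = -1.634716, -p*log2(p) = 0.526434
H = 0.510547 + 0.434019 + 0.492441 + 0.526434 = 1.963441

H = 1.9634 bits/symbol


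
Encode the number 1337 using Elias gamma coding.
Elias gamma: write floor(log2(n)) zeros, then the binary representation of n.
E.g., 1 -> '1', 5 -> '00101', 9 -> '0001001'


num_bits = floor(log2(1337)) + 1 = 11
leading_zeros = num_bits - 1 = 10
binary(1337) = 10100111001

Elias gamma(1337) = '0000000000' + '10100111001' = 000000000010100111001 (21 bits)


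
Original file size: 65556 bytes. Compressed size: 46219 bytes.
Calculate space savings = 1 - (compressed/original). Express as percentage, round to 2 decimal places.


ratio = compressed/original = 46219/65556 = 0.705031
savings = 1 - ratio = 1 - 0.705031 = 0.294969
as a percentage: 0.294969 * 100 = 29.5%

Space savings = 1 - 46219/65556 = 29.5%


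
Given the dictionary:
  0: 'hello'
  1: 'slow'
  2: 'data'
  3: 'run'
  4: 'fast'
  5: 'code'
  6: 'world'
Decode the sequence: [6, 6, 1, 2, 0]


Look up each index in the dictionary:
  6 -> 'world'
  6 -> 'world'
  1 -> 'slow'
  2 -> 'data'
  0 -> 'hello'

Decoded: "world world slow data hello"


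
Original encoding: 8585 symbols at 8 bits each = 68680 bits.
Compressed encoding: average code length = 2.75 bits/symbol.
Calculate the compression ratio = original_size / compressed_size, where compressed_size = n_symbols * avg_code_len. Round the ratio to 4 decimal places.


original_size = n_symbols * orig_bits = 8585 * 8 = 68680 bits
compressed_size = n_symbols * avg_code_len = 8585 * 2.75 = 23608.75 bits
ratio = original_size / compressed_size = 68680 / 23608.75 = 2.9091

Compression ratio = 2.9091


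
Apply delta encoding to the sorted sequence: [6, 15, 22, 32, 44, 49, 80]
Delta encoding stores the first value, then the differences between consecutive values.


First value: 6
Deltas:
  15 - 6 = 9
  22 - 15 = 7
  32 - 22 = 10
  44 - 32 = 12
  49 - 44 = 5
  80 - 49 = 31


Delta encoded: [6, 9, 7, 10, 12, 5, 31]


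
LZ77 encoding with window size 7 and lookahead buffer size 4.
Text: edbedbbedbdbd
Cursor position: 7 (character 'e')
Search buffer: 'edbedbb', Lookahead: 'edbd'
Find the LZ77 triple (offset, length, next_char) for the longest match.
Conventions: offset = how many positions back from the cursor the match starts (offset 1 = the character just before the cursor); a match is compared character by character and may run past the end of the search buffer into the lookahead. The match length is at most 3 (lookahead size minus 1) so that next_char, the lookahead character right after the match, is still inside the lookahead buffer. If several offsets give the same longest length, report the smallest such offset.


Try each offset into the search buffer:
  offset=1 (pos 6, char 'b'): match length 0
  offset=2 (pos 5, char 'b'): match length 0
  offset=3 (pos 4, char 'd'): match length 0
  offset=4 (pos 3, char 'e'): match length 3
  offset=5 (pos 2, char 'b'): match length 0
  offset=6 (pos 1, char 'd'): match length 0
  offset=7 (pos 0, char 'e'): match length 3
Longest match has length 3, found at offsets 4, 7; take the smallest, offset 4.
next_char = character at position 7 + 3 = 10 -> 'd'

Best match: offset=4, length=3 (matching 'edb' starting at position 3)
LZ77 triple: (4, 3, 'd')


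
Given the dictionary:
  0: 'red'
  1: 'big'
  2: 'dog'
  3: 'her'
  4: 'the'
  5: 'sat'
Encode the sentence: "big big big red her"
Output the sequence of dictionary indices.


Look up each word in the dictionary:
  'big' -> 1
  'big' -> 1
  'big' -> 1
  'red' -> 0
  'her' -> 3

Encoded: [1, 1, 1, 0, 3]


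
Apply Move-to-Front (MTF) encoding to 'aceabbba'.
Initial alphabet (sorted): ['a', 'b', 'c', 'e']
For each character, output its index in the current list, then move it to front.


MTF encoding:
'a': index 0 in ['a', 'b', 'c', 'e'] -> ['a', 'b', 'c', 'e']
'c': index 2 in ['a', 'b', 'c', 'e'] -> ['c', 'a', 'b', 'e']
'e': index 3 in ['c', 'a', 'b', 'e'] -> ['e', 'c', 'a', 'b']
'a': index 2 in ['e', 'c', 'a', 'b'] -> ['a', 'e', 'c', 'b']
'b': index 3 in ['a', 'e', 'c', 'b'] -> ['b', 'a', 'e', 'c']
'b': index 0 in ['b', 'a', 'e', 'c'] -> ['b', 'a', 'e', 'c']
'b': index 0 in ['b', 'a', 'e', 'c'] -> ['b', 'a', 'e', 'c']
'a': index 1 in ['b', 'a', 'e', 'c'] -> ['a', 'b', 'e', 'c']


Output: [0, 2, 3, 2, 3, 0, 0, 1]


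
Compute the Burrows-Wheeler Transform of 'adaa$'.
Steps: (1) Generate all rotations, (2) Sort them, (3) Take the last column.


Rotations (sorted):
  0: $adaa -> last char: a
  1: a$ada -> last char: a
  2: aa$ad -> last char: d
  3: adaa$ -> last char: $
  4: daa$a -> last char: a


BWT = aad$a


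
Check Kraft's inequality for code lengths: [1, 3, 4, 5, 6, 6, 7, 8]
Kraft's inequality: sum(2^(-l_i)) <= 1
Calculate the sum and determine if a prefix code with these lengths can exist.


Sum = 2^(-1) + 2^(-3) + 2^(-4) + 2^(-5) + 2^(-6) + 2^(-6) + 2^(-7) + 2^(-8)
    = 0.5 + 0.125 + 0.0625 + 0.03125 + 0.015625 + 0.015625 + 0.0078125 + 0.00390625
    = 195/256 = 0.76171875
Since 0.76171875 <= 1, Kraft's inequality IS satisfied.
A prefix code with these lengths CAN exist.

Kraft sum = 0.76171875. Satisfied.


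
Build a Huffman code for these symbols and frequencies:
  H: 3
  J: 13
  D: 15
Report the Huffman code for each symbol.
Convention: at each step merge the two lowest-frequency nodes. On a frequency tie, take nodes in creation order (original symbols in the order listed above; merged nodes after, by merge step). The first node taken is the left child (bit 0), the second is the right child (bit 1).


Huffman tree construction:
Step 1: Merge H(3) + J(13) = 16
Step 2: Merge D(15) + (H+J)(16) = 31
Read each symbol's code off the tree from the root (left child = 0, right child = 1).

Codes:
  H: 10 (length 2)
  J: 11 (length 2)
  D: 0 (length 1)
Average code length: 47/31 = 1.5161 bits/symbol


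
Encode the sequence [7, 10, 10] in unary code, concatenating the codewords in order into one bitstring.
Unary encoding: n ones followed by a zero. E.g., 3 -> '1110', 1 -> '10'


Encode each number as n ones followed by a terminating 0:
  7 -> 11111110 (8 bits)
  10 -> 11111111110 (11 bits)
  10 -> 11111111110 (11 bits)
Total length = 8 + 11 + 11 = 30 bits.

Unary([7, 10, 10]) = 111111101111111111011111111110 (30 bits)


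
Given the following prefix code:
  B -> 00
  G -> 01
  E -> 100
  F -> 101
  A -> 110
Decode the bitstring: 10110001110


Decoding step by step:
Bits 101 -> F
Bits 100 -> E
Bits 01 -> G
Bits 110 -> A


Decoded message: FEGA


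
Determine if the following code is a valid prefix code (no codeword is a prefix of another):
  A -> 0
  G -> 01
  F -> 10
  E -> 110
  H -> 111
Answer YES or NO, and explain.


Checking each pair (does one codeword prefix another?):
  A='0' vs G='01': prefix -- VIOLATION

NO -- this is NOT a valid prefix code. A (0) is a prefix of G (01).


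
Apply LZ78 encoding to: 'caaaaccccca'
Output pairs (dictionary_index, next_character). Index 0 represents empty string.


LZ78 encoding steps:
Dictionary: {0: ''}
Step 1: w='' (idx 0), next='c' -> output (0, 'c'), add 'c' as idx 1
Step 2: w='' (idx 0), next='a' -> output (0, 'a'), add 'a' as idx 2
Step 3: w='a' (idx 2), next='a' -> output (2, 'a'), add 'aa' as idx 3
Step 4: w='a' (idx 2), next='c' -> output (2, 'c'), add 'ac' as idx 4
Step 5: w='c' (idx 1), next='c' -> output (1, 'c'), add 'cc' as idx 5
Step 6: w='cc' (idx 5), next='a' -> output (5, 'a'), add 'cca' as idx 6


Encoded: [(0, 'c'), (0, 'a'), (2, 'a'), (2, 'c'), (1, 'c'), (5, 'a')]


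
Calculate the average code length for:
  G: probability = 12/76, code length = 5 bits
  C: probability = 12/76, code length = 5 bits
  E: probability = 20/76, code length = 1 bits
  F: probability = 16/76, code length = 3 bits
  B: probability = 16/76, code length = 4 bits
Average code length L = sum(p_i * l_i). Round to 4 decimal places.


Weighted contributions p_i * l_i:
  G: (12/76) * 5 = 60/76
  C: (12/76) * 5 = 60/76
  E: (20/76) * 1 = 20/76
  F: (16/76) * 3 = 48/76
  B: (16/76) * 4 = 64/76
Sum = (60 + 60 + 20 + 48 + 64)/76 = 252/76

L = 252/76 = 3.3158 bits/symbol


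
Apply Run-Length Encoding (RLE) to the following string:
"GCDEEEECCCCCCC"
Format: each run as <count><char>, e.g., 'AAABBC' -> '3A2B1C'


Scanning runs left to right:
  i=0: run of 'G' x 1 -> '1G'
  i=1: run of 'C' x 1 -> '1C'
  i=2: run of 'D' x 1 -> '1D'
  i=3: run of 'E' x 4 -> '4E'
  i=7: run of 'C' x 7 -> '7C'

RLE = 1G1C1D4E7C


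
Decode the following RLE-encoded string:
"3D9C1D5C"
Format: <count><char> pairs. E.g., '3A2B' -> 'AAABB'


Expanding each <count><char> pair:
  3D -> 'DDD'
  9C -> 'CCCCCCCCC'
  1D -> 'D'
  5C -> 'CCCCC'

Decoded = DDDCCCCCCCCCDCCCCC


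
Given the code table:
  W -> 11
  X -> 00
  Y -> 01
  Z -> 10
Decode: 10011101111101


Decoding:
10 -> Z
01 -> Y
11 -> W
01 -> Y
11 -> W
11 -> W
01 -> Y


Result: ZYWYWWY


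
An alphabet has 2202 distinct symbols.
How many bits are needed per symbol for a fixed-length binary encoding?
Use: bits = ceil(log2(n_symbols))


log2(2202) = 11.1046
Bracket: 2^11 = 2048 < 2202 <= 2^12 = 4096
So ceil(log2(2202)) = 12

bits = ceil(log2(2202)) = ceil(11.1046) = 12 bits


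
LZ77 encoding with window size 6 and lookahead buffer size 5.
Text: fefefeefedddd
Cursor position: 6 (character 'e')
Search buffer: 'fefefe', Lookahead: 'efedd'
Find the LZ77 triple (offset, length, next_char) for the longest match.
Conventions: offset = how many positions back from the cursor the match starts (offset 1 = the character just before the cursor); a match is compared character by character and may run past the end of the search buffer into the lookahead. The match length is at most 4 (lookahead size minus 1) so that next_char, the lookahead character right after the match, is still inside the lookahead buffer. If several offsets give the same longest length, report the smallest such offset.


Try each offset into the search buffer:
  offset=1 (pos 5, char 'e'): match length 1
  offset=2 (pos 4, char 'f'): match length 0
  offset=3 (pos 3, char 'e'): match length 3
  offset=4 (pos 2, char 'f'): match length 0
  offset=5 (pos 1, char 'e'): match length 3
  offset=6 (pos 0, char 'f'): match length 0
Longest match has length 3, found at offsets 3, 5; take the smallest, offset 3.
next_char = character at position 6 + 3 = 9 -> 'd'

Best match: offset=3, length=3 (matching 'efe' starting at position 3)
LZ77 triple: (3, 3, 'd')


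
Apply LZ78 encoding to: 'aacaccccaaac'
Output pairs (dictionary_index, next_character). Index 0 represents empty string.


LZ78 encoding steps:
Dictionary: {0: ''}
Step 1: w='' (idx 0), next='a' -> output (0, 'a'), add 'a' as idx 1
Step 2: w='a' (idx 1), next='c' -> output (1, 'c'), add 'ac' as idx 2
Step 3: w='ac' (idx 2), next='c' -> output (2, 'c'), add 'acc' as idx 3
Step 4: w='' (idx 0), next='c' -> output (0, 'c'), add 'c' as idx 4
Step 5: w='c' (idx 4), next='a' -> output (4, 'a'), add 'ca' as idx 5
Step 6: w='a' (idx 1), next='a' -> output (1, 'a'), add 'aa' as idx 6
Step 7: w='c' (idx 4), end of input -> output (4, '')


Encoded: [(0, 'a'), (1, 'c'), (2, 'c'), (0, 'c'), (4, 'a'), (1, 'a'), (4, '')]


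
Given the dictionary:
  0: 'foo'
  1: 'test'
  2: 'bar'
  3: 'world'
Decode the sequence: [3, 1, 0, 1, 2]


Look up each index in the dictionary:
  3 -> 'world'
  1 -> 'test'
  0 -> 'foo'
  1 -> 'test'
  2 -> 'bar'

Decoded: "world test foo test bar"


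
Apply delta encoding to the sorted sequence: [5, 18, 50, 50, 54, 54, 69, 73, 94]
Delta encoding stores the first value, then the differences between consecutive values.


First value: 5
Deltas:
  18 - 5 = 13
  50 - 18 = 32
  50 - 50 = 0
  54 - 50 = 4
  54 - 54 = 0
  69 - 54 = 15
  73 - 69 = 4
  94 - 73 = 21


Delta encoded: [5, 13, 32, 0, 4, 0, 15, 4, 21]


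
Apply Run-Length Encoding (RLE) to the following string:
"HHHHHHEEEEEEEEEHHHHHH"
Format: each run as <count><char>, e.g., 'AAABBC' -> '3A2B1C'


Scanning runs left to right:
  i=0: run of 'H' x 6 -> '6H'
  i=6: run of 'E' x 9 -> '9E'
  i=15: run of 'H' x 6 -> '6H'

RLE = 6H9E6H


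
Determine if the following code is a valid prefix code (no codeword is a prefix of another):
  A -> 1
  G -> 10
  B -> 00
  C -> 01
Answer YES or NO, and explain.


Checking each pair (does one codeword prefix another?):
  A='1' vs G='10': prefix -- VIOLATION

NO -- this is NOT a valid prefix code. A (1) is a prefix of G (10).


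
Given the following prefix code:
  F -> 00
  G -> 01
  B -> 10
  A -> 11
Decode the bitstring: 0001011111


Decoding step by step:
Bits 00 -> F
Bits 01 -> G
Bits 01 -> G
Bits 11 -> A
Bits 11 -> A


Decoded message: FGGAA


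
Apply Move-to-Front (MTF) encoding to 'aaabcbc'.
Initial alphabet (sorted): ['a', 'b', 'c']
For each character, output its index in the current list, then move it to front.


MTF encoding:
'a': index 0 in ['a', 'b', 'c'] -> ['a', 'b', 'c']
'a': index 0 in ['a', 'b', 'c'] -> ['a', 'b', 'c']
'a': index 0 in ['a', 'b', 'c'] -> ['a', 'b', 'c']
'b': index 1 in ['a', 'b', 'c'] -> ['b', 'a', 'c']
'c': index 2 in ['b', 'a', 'c'] -> ['c', 'b', 'a']
'b': index 1 in ['c', 'b', 'a'] -> ['b', 'c', 'a']
'c': index 1 in ['b', 'c', 'a'] -> ['c', 'b', 'a']


Output: [0, 0, 0, 1, 2, 1, 1]


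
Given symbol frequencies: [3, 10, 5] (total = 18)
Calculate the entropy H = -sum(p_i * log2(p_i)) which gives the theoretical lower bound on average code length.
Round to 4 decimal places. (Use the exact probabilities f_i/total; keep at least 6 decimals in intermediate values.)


Per-symbol terms -p_i * log2(p_i) with p_i = f_i/18:
  p = 3/18 = 0.166667: log2(p) = -2.584963, -p*log2(p) = 0.430827
  p = 10/18 = 0.555556: log2(p) = -0.847997, -p*log2(p) = 0.471109
  p = 5/18 = 0.277778: log2(p) = -1.847997, -p*log2(p) = 0.513332
H = 0.430827 + 0.471109 + 0.513332 = 1.415268

H = 1.4153 bits/symbol


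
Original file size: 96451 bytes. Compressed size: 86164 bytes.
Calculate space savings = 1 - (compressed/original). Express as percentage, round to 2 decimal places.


ratio = compressed/original = 86164/96451 = 0.893345
savings = 1 - ratio = 1 - 0.893345 = 0.106655
as a percentage: 0.106655 * 100 = 10.67%

Space savings = 1 - 86164/96451 = 10.67%
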